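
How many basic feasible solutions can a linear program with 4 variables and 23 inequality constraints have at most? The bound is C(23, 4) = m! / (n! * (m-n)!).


Each vertex corresponds to some choice of n active constraints out of m, so the number of vertices is at most C(m, n) = m! / (n!(m-n)!).
m = 23, n = 4
Numerator: 23 * 22 * 21 * 20
Denominator: 4! = 24
C(23, 4) = 8855


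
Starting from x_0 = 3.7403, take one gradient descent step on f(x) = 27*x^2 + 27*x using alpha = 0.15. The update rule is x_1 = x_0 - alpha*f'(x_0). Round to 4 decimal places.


We compute the gradient at x_0 and apply the update.
f'(x) = 54*x + 27
f'(3.7403) = 54*3.7403 + 27 = 228.9762
x_1 = 3.7403 - 0.15*228.9762 = -30.6061


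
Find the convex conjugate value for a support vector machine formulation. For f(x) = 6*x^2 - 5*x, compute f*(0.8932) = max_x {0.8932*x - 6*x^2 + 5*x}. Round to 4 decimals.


f*(y) = sup_x {y*x - a*x^2 - b*x} = sup_x {(y-b)*x - a*x^2}
FOC: (y - b) - 2a*x = 0 => x* = (y - b)/(2a)
x* = (0.8932 + 5)/(2*6) = 0.4911
f*(0.8932) = (y-b)^2/(4a) = (0.8932 + 5)^2/(4*6)
= 34.7298/24 = 1.4471


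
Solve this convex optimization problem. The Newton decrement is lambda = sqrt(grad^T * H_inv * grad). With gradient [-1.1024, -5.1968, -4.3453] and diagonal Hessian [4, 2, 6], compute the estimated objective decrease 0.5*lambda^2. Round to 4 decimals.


Step 1: H is diagonal, so H^(-1) * g = [-0.2756, -2.5984, -0.7242].
Step 2: g^T H^(-1) g = sum_i g_i^2 / H_ii
  = (-1.1024)^2/4 + (-5.1968)^2/2 + (-4.3453)^2/6
  = 0.3038 + 13.5034 + 3.1469 = 16.9541
Step 3: Objective decrease = 0.5 * g^T H^(-1) g = 8.4771


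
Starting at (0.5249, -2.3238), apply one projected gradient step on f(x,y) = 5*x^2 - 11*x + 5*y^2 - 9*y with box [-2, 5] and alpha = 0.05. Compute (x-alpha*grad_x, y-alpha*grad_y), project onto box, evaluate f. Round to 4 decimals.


Step 1: Compute gradient at (0.5249, -2.3238).
grad_x = 2*5*0.5249 - 11 = -5.751
grad_y = 2*5*-2.3238 - 9 = -32.238
Step 2: Gradient step.
x_raw = 0.5249 - 0.05*-5.751 = 0.8125
y_raw = -2.3238 - 0.05*-32.238 = -0.7119
Step 3: Project onto [-2, 5].
x_proj = clip(0.8125) = 0.8125
y_proj = clip(-0.7119) = -0.7119
Step 4: Evaluate f.
f(0.8125, -0.7119) = 3.3045


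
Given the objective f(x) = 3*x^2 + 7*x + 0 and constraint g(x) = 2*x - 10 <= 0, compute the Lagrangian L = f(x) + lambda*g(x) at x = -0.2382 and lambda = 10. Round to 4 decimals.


Step 1: Evaluate f(x).
f(-0.2382) = 3*(-0.2382)^2 + 7*(-0.2382) + 0 = -1.4972
Step 2: Evaluate g(x).
g(-0.2382) = 2*-0.2382 - 10 = -10.4764
Step 3: Compute Lagrangian.
L = -1.4972 + 10*-10.4764 = -106.2612


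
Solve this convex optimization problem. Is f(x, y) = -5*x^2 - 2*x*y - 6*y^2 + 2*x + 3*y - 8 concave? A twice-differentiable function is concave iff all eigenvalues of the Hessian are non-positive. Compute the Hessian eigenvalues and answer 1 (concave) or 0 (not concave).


The Hessian of f(x,y) = -5*x^2 - 2*x*y - 6*y^2 + 2*x + 3*y - 8 is:
H = [[-10, -2], [-2, -12]]
Trace = -10 - 12 = -22
Determinant = -10*-12 - (-2)^2 = 116
Discriminant = (-22)^2 - 4*116 = 20.0
Eigenvalues: lambda_1 = -13.2361, lambda_2 = -8.7639
The function is concave.

1


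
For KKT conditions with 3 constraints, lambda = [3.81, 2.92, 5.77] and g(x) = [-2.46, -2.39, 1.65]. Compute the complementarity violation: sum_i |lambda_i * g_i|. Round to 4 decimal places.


KKT complementary slackness check:
lambda_1 * g_1 = 3.81 * -2.46 = -9.3726
lambda_2 * g_2 = 2.92 * -2.39 = -6.9788
lambda_3 * g_3 = 5.77 * 1.65 = 9.5205
Total violation = 9.3726 + 6.9788 + 9.5205 = 25.8719


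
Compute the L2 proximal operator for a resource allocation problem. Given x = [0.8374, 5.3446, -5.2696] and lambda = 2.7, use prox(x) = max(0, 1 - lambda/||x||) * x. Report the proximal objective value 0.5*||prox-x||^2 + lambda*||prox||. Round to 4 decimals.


Step 1: Compute ||x||.
||x|| = 7.5521
Step 2: Compute scaling factor.
scale = max(0, 1 - 2.7/7.5521) = 0.6425
Step 3: prox(x) = [0.538, 3.4338, -3.3856]
||prox(x)|| = 4.8521
Step 4: Proximal objective.
0.5*||prox-x||^2 = 3.645
lambda*||prox|| = 13.1007
Total = 16.7458


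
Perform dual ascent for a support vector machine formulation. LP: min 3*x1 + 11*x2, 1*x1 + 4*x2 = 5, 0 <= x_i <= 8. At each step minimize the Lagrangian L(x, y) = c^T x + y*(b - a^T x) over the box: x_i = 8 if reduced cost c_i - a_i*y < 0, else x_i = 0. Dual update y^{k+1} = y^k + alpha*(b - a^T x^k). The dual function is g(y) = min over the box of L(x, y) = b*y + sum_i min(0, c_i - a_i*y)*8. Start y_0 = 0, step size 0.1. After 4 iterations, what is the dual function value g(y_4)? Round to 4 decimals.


Dual ascent for LP: min 3*x1 + 11*x2, 1*x1 + 4*x2 = 5, 0 <= x_i <= 8
Step 1: y^k = 0.0, reduced costs: (3.0, 11.0)
  x^k = (0.0, 0.0), subgradient = b - a^T x = 5.0
  y^{k+1} = 0.0 + 0.1*5.0 = 0.5
Step 2: y^k = 0.5, reduced costs: (2.5, 9.0)
  x^k = (0.0, 0.0), subgradient = b - a^T x = 5.0
  y^{k+1} = 0.5 + 0.1*5.0 = 1.0
Step 3: y^k = 1.0, reduced costs: (2.0, 7.0)
  x^k = (0.0, 0.0), subgradient = b - a^T x = 5.0
  y^{k+1} = 1.0 + 0.1*5.0 = 1.5
Step 4: y^k = 1.5, reduced costs: (1.5, 5.0)
  x^k = (0.0, 0.0), subgradient = b - a^T x = 5.0
  y^{k+1} = 1.5 + 0.1*5.0 = 2.0
Dual objective at y_4 = 2.0: reduced costs (1.0, 3.0), box minimizer x = (0.0, 0.0)
g(y_4) = b*y + (c1 - a1*y)*x1 + (c2 - a2*y)*x2 = 5*2.0 + 1.0*0.0 + 3.0*0.0 = 10.0 + 0.0 + 0.0 = 10.0


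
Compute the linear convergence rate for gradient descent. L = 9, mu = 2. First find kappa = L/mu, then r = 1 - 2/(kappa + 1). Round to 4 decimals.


Step 1: Compute the condition number.
kappa = L/mu = 9/2 = 4.5
Step 2: Compute the convergence rate.
r = 1 - 2/(kappa + 1) = 1 - 2*mu/(L + mu) = (L - mu)/(L + mu) = 7/11 = 0.6364


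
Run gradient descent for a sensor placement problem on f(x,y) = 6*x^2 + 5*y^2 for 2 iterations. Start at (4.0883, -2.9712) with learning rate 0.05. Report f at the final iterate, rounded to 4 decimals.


Gradient descent on f(x,y) = 6*x^2 + 5*y^2.
Starting point: (4.0883, -2.9712), alpha = 0.05
Step 1: grad_x = 2*6*4.0883 = 49.0596, grad_y = 2*5*-2.9712 = -29.712
  x_1 = 4.0883 - 0.05*49.0596 = 1.6353
  y_1 = -2.9712 - 0.05*-29.712 = -1.4856
Step 2: grad_x = 2*6*1.6353 = 19.6238, grad_y = 2*5*-1.4856 = -14.856
  x_2 = 1.6353 - 0.05*19.6238 = 0.6541
  y_2 = -1.4856 - 0.05*-14.856 = -0.7428
f(0.6541, -0.7428) = 6*0.6541^2 + 5*(-0.7428)^2 = 5.3261


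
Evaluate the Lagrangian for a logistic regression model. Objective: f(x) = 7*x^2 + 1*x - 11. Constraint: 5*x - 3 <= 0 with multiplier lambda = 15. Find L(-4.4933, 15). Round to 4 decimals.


Step 1: Evaluate f(x).
f(-4.4933) = 7*(-4.4933)^2 + 1*(-4.4933) - 11 = 125.8349
Step 2: Evaluate g(x).
g(-4.4933) = 5*-4.4933 - 3 = -25.4665
Step 3: Compute Lagrangian.
L = 125.8349 + 15*-25.4665 = -256.1626


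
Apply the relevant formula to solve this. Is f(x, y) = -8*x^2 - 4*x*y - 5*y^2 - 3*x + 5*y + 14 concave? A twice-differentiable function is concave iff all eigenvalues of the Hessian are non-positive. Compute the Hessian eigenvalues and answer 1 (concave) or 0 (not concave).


The Hessian of f(x,y) = -8*x^2 - 4*x*y - 5*y^2 - 3*x + 5*y + 14 is:
H = [[-16, -4], [-4, -10]]
Trace = -16 - 10 = -26
Determinant = -16*-10 - (-4)^2 = 144
Discriminant = (-26)^2 - 4*144 = 100.0
Eigenvalues: lambda_1 = -18.0, lambda_2 = -8.0
The function is concave.

1


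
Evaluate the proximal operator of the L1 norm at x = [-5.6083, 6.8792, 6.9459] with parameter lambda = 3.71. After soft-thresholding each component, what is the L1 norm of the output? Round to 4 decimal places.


Soft-thresholding with lambda = 3.71:
prox(-5.6083) = sign(-5.6083)*max(|-5.6083| - 3.71, 0) = -1.8983
prox(6.8792) = sign(6.8792)*max(|6.8792| - 3.71, 0) = 3.1692
prox(6.9459) = sign(6.9459)*max(|6.9459| - 3.71, 0) = 3.2359
prox(x) = [-1.8983, 3.1692, 3.2359]
||prox(x)||_1 = 1.8983 + 3.1692 + 3.2359 = 8.3034


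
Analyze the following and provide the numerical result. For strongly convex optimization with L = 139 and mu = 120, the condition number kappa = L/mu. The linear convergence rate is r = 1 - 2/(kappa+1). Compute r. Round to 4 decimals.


Step 1: Compute the condition number.
kappa = L/mu = 139/120 = 1.1583
Step 2: Compute the convergence rate.
r = 1 - 2/(kappa + 1) = 1 - 2*mu/(L + mu) = (L - mu)/(L + mu) = 19/259 = 0.0734


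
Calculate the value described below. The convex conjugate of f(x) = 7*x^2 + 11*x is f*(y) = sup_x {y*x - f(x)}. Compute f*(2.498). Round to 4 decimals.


f*(y) = sup_x {y*x - a*x^2 - b*x} = sup_x {(y-b)*x - a*x^2}
FOC: (y - b) - 2a*x = 0 => x* = (y - b)/(2a)
x* = (2.498 - 11)/(2*7) = -0.6073
f*(2.498) = (y-b)^2/(4a) = (2.498 - 11)^2/(4*7)
= 72.284/28 = 2.5816


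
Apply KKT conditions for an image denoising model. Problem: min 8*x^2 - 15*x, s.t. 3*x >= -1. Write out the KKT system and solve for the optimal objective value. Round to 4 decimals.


Step 1: Try lambda = 0 (constraint inactive).
Stationarity: 2*8*x - 15 = 0
x* = 15/(2*8) = 0.9375
Check constraint: 3*0.9375 = 2.8125 >= -1 -- satisfied.
Step 2: Compute optimal value.
f(x*) = 8*0.9375^2 - 15*0.9375 = -7.0313


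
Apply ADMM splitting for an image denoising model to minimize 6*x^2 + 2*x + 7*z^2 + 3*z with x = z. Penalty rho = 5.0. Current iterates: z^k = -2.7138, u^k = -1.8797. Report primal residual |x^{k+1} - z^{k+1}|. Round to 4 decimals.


ADMM iteration with rho = 5.0, z^k = -2.7138, u^k = -1.8797
Step 1: x-update.
Minimize 6*x^2 + 2*x + (5.0/2)*(x + 2.7138 - 1.8797)^2
FOC: (2*6 + 5.0)*x = -2 + 5.0*(-2.7138 + 1.8797)
x^{k+1} = -0.363
Step 2: z-update.
Minimize 7*z^2 + 3*z + (5.0/2)*(-0.363 - z - 1.8797)^2
FOC: (2*7 + 5.0)*z = -3 + 5.0*(-0.363 - 1.8797)
z^{k+1} = -0.7481
Step 3: u-update.
u^{k+1} = -1.8797 - 0.363 + 0.7481 = -1.4946
Step 4: Primal residual = |-0.363 + 0.7481| = 0.3851


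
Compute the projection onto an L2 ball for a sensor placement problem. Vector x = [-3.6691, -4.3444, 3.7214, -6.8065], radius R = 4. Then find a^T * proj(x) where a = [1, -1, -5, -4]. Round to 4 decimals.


Step 1: Compute ||x|| (intermediates to 6 decimals).
||x|| = sqrt((-3.6691)^2 + (-4.3444)^2 + 3.7214^2 + (-6.8065)^2) = 9.618387
Step 2: Project.
Since ||x|| > R, scale = R/||x|| = 4/9.618387 = 0.41587, proj(x) = scale * x
proj(x) = [-1.525869, -1.806706, 1.547619, -2.830619]
Step 3: Dot product.
a^T * proj(x) = 1*(-1.525869) - 1*(-1.806706) - 5*1.547619 - 4*(-2.830619) = 3.8652


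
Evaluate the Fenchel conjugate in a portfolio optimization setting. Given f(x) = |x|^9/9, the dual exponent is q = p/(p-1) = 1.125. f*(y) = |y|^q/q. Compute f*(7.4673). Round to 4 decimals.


The conjugate exponent q satisfies 1/p + 1/q = 1.
p = 9, so q = 9/(9 - 1) = 1.125
|y|^q = 7.4673^1.125 = 9.6008
f*(7.4673) = 9.6008 / 1.125 = 8.5341


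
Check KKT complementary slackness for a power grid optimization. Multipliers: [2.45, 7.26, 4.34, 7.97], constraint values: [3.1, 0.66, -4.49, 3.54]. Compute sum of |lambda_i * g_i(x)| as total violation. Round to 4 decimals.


KKT complementary slackness check:
lambda_1 * g_1 = 2.45 * 3.1 = 7.595
lambda_2 * g_2 = 7.26 * 0.66 = 4.7916
lambda_3 * g_3 = 4.34 * -4.49 = -19.4866
lambda_4 * g_4 = 7.97 * 3.54 = 28.2138
Total violation = 7.595 + 4.7916 + 19.4866 + 28.2138 = 60.087


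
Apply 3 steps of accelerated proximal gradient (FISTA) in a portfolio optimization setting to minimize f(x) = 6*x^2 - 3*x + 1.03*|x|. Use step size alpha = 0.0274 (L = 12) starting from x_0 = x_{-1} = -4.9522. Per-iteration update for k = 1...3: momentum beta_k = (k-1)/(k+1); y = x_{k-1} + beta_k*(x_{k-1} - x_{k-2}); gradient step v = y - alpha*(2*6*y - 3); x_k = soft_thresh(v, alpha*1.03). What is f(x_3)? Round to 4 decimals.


FISTA on f(x) = 6*x^2 - 3*x + 1.03*|x|
L = 12, alpha = 0.0274
Iteration 1: beta = 0.0, y = -4.9522 + 0.0*(-4.9522 + 4.9522) = -4.9522
  grad(y) = -62.4264, v = y - alpha*grad = -3.2417
  prox(v) = soft_thresh(-3.2417, 0.0282) = -3.2135
Iteration 2: beta = 0.3333, y = -3.2135 + 0.3333*(-3.2135 + 4.9522) = -2.6339
  grad(y) = -34.6071, v = y - alpha*grad = -1.6857
  prox(v) = soft_thresh(-1.6857, 0.0282) = -1.6575
Iteration 3: beta = 0.5, y = -1.6575 + 0.5*(-1.6575 + 3.2135) = -0.8795
  grad(y) = -13.5535, v = y - alpha*grad = -0.5081
  prox(v) = soft_thresh(-0.5081, 0.0282) = -0.4799
f(x_3) = 6*(-0.4799)^2 - 3*(-0.4799) + 1.03*|-0.4799| = 3.3155


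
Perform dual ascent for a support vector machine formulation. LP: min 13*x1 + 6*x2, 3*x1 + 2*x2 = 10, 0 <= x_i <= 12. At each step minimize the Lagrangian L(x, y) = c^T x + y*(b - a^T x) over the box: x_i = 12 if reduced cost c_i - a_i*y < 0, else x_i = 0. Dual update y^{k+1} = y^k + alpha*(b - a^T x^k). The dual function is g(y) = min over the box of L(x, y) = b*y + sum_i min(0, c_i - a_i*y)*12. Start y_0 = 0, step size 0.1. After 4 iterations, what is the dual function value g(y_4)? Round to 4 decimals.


Dual ascent for LP: min 13*x1 + 6*x2, 3*x1 + 2*x2 = 10, 0 <= x_i <= 12
Step 1: y^k = 0.0, reduced costs: (13.0, 6.0)
  x^k = (0.0, 0.0), subgradient = b - a^T x = 10.0
  y^{k+1} = 0.0 + 0.1*10.0 = 1.0
Step 2: y^k = 1.0, reduced costs: (10.0, 4.0)
  x^k = (0.0, 0.0), subgradient = b - a^T x = 10.0
  y^{k+1} = 1.0 + 0.1*10.0 = 2.0
Step 3: y^k = 2.0, reduced costs: (7.0, 2.0)
  x^k = (0.0, 0.0), subgradient = b - a^T x = 10.0
  y^{k+1} = 2.0 + 0.1*10.0 = 3.0
Step 4: y^k = 3.0, reduced costs: (4.0, 0.0)
  x^k = (0.0, 0.0), subgradient = b - a^T x = 10.0
  y^{k+1} = 3.0 + 0.1*10.0 = 4.0
Dual objective at y_4 = 4.0: reduced costs (1.0, -2.0), box minimizer x = (0.0, 12.0)
g(y_4) = b*y + (c1 - a1*y)*x1 + (c2 - a2*y)*x2 = 10*4.0 + 1.0*0.0 + (-2.0)*12.0 = 40.0 + 0.0 - 24.0 = 16.0


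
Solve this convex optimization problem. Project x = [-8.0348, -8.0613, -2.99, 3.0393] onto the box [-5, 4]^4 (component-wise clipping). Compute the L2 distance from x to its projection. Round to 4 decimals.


Project each component onto [-5, 4].
clip(-8.0348) = -5.0, clip(-8.0613) = -5.0, clip(-2.99) = -2.99, clip(3.0393) = 3.0393
Projection = [-5.0, -5.0, -2.99, 3.0393]
Squared diffs: [9.21, 9.3716, 0.0, 0.0]
Distance = sqrt(18.5816) = 4.3106


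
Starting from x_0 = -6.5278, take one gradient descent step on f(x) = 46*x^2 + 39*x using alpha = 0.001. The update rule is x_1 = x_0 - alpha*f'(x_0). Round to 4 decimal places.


We compute the gradient at x_0 and apply the update.
f'(x) = 92*x + 39
f'(-6.5278) = 92*-6.5278 + 39 = -561.5576
x_1 = -6.5278 - 0.001*-561.5576 = -5.9662


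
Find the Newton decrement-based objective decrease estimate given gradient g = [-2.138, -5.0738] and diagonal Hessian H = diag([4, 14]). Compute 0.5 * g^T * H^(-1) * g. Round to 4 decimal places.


Step 1: H is diagonal, so H^(-1) * g = [-0.5345, -0.3624].
Step 2: g^T H^(-1) g = sum_i g_i^2 / H_ii
  = (-2.138)^2/4 + (-5.0738)^2/14
  = 1.1428 + 1.8388 = 2.9816
Step 3: Objective decrease = 0.5 * g^T H^(-1) g = 1.4908


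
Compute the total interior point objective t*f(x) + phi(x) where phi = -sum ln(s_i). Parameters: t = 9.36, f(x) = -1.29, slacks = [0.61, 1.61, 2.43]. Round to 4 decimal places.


Step 1: Compute log-barrier.
ln values: [-0.4943, 0.4762, 0.8879]
phi = -(-0.4943 + 0.4762 + 0.8879) = -0.8698
Step 2: Compute augmented objective.
t*f(x) = 9.36*-1.29 = -12.0744
Total = -12.0744 - 0.8698 = -12.9442


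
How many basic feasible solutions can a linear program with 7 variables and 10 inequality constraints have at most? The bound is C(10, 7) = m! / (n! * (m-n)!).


Each vertex corresponds to some choice of n active constraints out of m, so the number of vertices is at most C(m, n) = m! / (n!(m-n)!).
m = 10, n = 7
Numerator: 10 * 9 * 8 * 7 * 6 * 5 * 4
Denominator: 7! = 5040
C(10, 7) = 120


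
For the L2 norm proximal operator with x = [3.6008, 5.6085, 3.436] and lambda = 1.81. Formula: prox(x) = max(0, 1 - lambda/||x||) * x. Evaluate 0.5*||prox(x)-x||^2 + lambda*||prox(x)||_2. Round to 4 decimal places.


Step 1: Compute ||x||.
||x|| = 7.4985
Step 2: Compute scaling factor.
scale = max(0, 1 - 1.81/7.4985) = 0.7586
Step 3: prox(x) = [2.7316, 4.2547, 2.6066]
||prox(x)|| = 5.6885
Step 4: Proximal objective.
0.5*||prox-x||^2 = 1.6381
lambda*||prox|| = 10.2962
Total = 11.9342


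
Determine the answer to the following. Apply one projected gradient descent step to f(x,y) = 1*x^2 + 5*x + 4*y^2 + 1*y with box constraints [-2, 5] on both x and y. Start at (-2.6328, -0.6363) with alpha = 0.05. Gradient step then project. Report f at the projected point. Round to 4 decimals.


Step 1: Compute gradient at (-2.6328, -0.6363).
grad_x = 2*1*-2.6328 + 5 = -0.2656
grad_y = 2*4*-0.6363 + 1 = -4.0904
Step 2: Gradient step.
x_raw = -2.6328 - 0.05*-0.2656 = -2.6195
y_raw = -0.6363 - 0.05*-4.0904 = -0.4318
Step 3: Project onto [-2, 5].
x_proj = clip(-2.6195) = -2.0
y_proj = clip(-0.4318) = -0.4318
Step 4: Evaluate f.
f(-2.0, -0.4318) = -5.686


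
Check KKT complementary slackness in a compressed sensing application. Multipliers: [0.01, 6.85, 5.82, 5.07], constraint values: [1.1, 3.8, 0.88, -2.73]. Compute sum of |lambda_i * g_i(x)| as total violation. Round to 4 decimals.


KKT complementary slackness check:
lambda_1 * g_1 = 0.01 * 1.1 = 0.011
lambda_2 * g_2 = 6.85 * 3.8 = 26.03
lambda_3 * g_3 = 5.82 * 0.88 = 5.1216
lambda_4 * g_4 = 5.07 * -2.73 = -13.8411
Total violation = 0.011 + 26.03 + 5.1216 + 13.8411 = 45.0037


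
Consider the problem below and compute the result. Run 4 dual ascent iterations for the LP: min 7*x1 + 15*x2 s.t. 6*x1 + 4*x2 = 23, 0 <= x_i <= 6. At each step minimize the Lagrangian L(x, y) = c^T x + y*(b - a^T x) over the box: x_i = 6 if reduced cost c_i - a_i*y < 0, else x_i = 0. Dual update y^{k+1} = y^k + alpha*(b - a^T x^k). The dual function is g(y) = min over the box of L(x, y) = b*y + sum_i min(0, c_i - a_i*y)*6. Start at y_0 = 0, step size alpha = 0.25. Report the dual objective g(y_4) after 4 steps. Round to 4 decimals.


Dual ascent for LP: min 7*x1 + 15*x2, 6*x1 + 4*x2 = 23, 0 <= x_i <= 6
Step 1: y^k = 0.0, reduced costs: (7.0, 15.0)
  x^k = (0.0, 0.0), subgradient = b - a^T x = 23.0
  y^{k+1} = 0.0 + 0.25*23.0 = 5.75
Step 2: y^k = 5.75, reduced costs: (-27.5, -8.0)
  x^k = (6.0, 6.0), subgradient = b - a^T x = -37.0
  y^{k+1} = 5.75 + 0.25*-37.0 = -3.5
Step 3: y^k = -3.5, reduced costs: (28.0, 29.0)
  x^k = (0.0, 0.0), subgradient = b - a^T x = 23.0
  y^{k+1} = -3.5 + 0.25*23.0 = 2.25
Step 4: y^k = 2.25, reduced costs: (-6.5, 6.0)
  x^k = (6.0, 0.0), subgradient = b - a^T x = -13.0
  y^{k+1} = 2.25 + 0.25*-13.0 = -1.0
Dual objective at y_4 = -1.0: reduced costs (13.0, 19.0), box minimizer x = (0.0, 0.0)
g(y_4) = b*y + (c1 - a1*y)*x1 + (c2 - a2*y)*x2 = 23*(-1.0) + 13.0*0.0 + 19.0*0.0 = -23.0 + 0.0 + 0.0 = -23.0


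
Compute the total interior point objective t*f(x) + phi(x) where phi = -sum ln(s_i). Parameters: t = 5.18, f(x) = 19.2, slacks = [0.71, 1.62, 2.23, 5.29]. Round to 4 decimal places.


Step 1: Compute log-barrier.
ln values: [-0.3425, 0.4824, 0.802, 1.6658]
phi = -(-0.3425 + 0.4824 + 0.802 + 1.6658) = -2.6078
Step 2: Compute augmented objective.
t*f(x) = 5.18*19.2 = 99.456
Total = 99.456 - 2.6078 = 96.8482


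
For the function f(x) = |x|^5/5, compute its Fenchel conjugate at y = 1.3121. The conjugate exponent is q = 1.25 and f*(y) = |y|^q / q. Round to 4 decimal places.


The conjugate exponent q satisfies 1/p + 1/q = 1.
p = 5, so q = 5/(5 - 1) = 1.25
|y|^q = 1.3121^1.25 = 1.4043
f*(1.3121) = 1.4043 / 1.25 = 1.1234


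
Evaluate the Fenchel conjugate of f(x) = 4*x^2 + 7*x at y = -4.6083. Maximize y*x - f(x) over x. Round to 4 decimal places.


f*(y) = sup_x {y*x - a*x^2 - b*x} = sup_x {(y-b)*x - a*x^2}
FOC: (y - b) - 2a*x = 0 => x* = (y - b)/(2a)
x* = (-4.6083 - 7)/(2*4) = -1.451
f*(-4.6083) = (y-b)^2/(4a) = (-4.6083 - 7)^2/(4*4)
= 134.7526/16 = 8.422


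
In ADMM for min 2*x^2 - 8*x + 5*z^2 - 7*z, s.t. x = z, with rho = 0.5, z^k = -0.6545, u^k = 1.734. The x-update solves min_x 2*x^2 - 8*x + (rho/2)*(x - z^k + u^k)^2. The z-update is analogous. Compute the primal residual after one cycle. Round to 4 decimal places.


ADMM iteration with rho = 0.5, z^k = -0.6545, u^k = 1.734
Step 1: x-update.
Minimize 2*x^2 - 8*x + (0.5/2)*(x + 0.6545 + 1.734)^2
FOC: (2*2 + 0.5)*x = 8 + 0.5*(-0.6545 - 1.734)
x^{k+1} = 1.5124
Step 2: z-update.
Minimize 5*z^2 - 7*z + (0.5/2)*(1.5124 - z + 1.734)^2
FOC: (2*5 + 0.5)*z = 7 + 0.5*(1.5124 + 1.734)
z^{k+1} = 0.8213
Step 3: u-update.
u^{k+1} = 1.734 + 1.5124 - 0.8213 = 2.4251
Step 4: Primal residual = |1.5124 - 0.8213| = 0.6911


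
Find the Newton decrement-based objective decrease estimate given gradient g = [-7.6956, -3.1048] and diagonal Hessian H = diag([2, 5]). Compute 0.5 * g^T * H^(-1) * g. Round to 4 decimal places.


Step 1: H is diagonal, so H^(-1) * g = [-3.8478, -0.621].
Step 2: g^T H^(-1) g = sum_i g_i^2 / H_ii
  = (-7.6956)^2/2 + (-3.1048)^2/5
  = 29.6111 + 1.928 = 31.5391
Step 3: Objective decrease = 0.5 * g^T H^(-1) g = 15.7695


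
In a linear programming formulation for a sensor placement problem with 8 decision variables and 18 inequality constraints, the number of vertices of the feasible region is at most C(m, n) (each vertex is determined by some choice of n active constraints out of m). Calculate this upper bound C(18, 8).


Each vertex corresponds to some choice of n active constraints out of m, so the number of vertices is at most C(m, n) = m! / (n!(m-n)!).
m = 18, n = 8
Numerator: 18 * 17 * 16 * 15 * 14 * 13 * 12 * 11
Denominator: 8! = 40320
C(18, 8) = 43758


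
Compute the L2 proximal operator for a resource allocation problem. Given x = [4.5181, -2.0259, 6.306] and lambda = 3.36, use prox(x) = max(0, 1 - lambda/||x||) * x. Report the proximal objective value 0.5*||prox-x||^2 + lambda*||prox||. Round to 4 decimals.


Step 1: Compute ||x||.
||x|| = 8.0177
Step 2: Compute scaling factor.
scale = max(0, 1 - 3.36/8.0177) = 0.5809
Step 3: prox(x) = [2.6247, -1.1769, 3.6633]
||prox(x)|| = 4.6577
Step 4: Proximal objective.
0.5*||prox-x||^2 = 5.6448
lambda*||prox|| = 15.6499
Total = 21.2946


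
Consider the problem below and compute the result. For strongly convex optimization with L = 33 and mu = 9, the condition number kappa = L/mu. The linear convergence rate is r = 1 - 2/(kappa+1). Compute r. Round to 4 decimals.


Step 1: Compute the condition number.
kappa = L/mu = 33/9 = 3.6667
Step 2: Compute the convergence rate.
r = 1 - 2/(kappa + 1) = 1 - 2*mu/(L + mu) = (L - mu)/(L + mu) = 24/42 = 0.5714


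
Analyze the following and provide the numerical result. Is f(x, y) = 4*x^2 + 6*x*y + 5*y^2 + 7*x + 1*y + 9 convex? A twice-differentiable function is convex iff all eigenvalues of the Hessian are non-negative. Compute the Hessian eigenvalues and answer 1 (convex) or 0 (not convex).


The Hessian of f(x,y) = 4*x^2 + 6*x*y + 5*y^2 + 7*x + 1*y + 9 is:
H = [[8, 6], [6, 10]]
Trace = 8 + 10 = 18
Determinant = 8*10 - (6)^2 = 44
Discriminant = (18)^2 - 4*44 = 148.0
Eigenvalues: lambda_1 = 2.9172, lambda_2 = 15.0828
The function is convex.

1


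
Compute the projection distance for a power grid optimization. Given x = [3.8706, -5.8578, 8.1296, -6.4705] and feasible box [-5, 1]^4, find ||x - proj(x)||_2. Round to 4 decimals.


Project each component onto [-5, 1].
clip(3.8706) = 1.0, clip(-5.8578) = -5.0, clip(8.1296) = 1.0, clip(-6.4705) = -5.0
Projection = [1.0, -5.0, 1.0, -5.0]
Squared diffs: [8.2403, 0.7358, 50.8312, 2.1624]
Distance = sqrt(61.9697) = 7.8721


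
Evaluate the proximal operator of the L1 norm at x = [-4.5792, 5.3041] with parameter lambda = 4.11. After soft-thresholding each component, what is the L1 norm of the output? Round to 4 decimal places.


Soft-thresholding with lambda = 4.11:
prox(-4.5792) = sign(-4.5792)*max(|-4.5792| - 4.11, 0) = -0.4692
prox(5.3041) = sign(5.3041)*max(|5.3041| - 4.11, 0) = 1.1941
prox(x) = [-0.4692, 1.1941]
||prox(x)||_1 = 0.4692 + 1.1941 = 1.6633


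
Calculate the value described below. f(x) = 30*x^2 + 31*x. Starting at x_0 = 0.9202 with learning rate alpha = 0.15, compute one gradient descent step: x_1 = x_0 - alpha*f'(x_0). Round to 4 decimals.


We compute the gradient at x_0 and apply the update.
f'(x) = 60*x + 31
f'(0.9202) = 60*0.9202 + 31 = 86.212
x_1 = 0.9202 - 0.15*86.212 = -12.0116


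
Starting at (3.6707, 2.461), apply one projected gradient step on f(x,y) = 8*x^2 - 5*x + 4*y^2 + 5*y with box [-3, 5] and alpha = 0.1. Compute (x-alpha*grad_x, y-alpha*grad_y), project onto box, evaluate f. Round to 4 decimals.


Step 1: Compute gradient at (3.6707, 2.461).
grad_x = 2*8*3.6707 - 5 = 53.7312
grad_y = 2*4*2.461 + 5 = 24.688
Step 2: Gradient step.
x_raw = 3.6707 - 0.1*53.7312 = -1.7024
y_raw = 2.461 - 0.1*24.688 = -0.0078
Step 3: Project onto [-3, 5].
x_proj = clip(-1.7024) = -1.7024
y_proj = clip(-0.0078) = -0.0078
Step 4: Evaluate f.
f(-1.7024, -0.0078) = 31.6592


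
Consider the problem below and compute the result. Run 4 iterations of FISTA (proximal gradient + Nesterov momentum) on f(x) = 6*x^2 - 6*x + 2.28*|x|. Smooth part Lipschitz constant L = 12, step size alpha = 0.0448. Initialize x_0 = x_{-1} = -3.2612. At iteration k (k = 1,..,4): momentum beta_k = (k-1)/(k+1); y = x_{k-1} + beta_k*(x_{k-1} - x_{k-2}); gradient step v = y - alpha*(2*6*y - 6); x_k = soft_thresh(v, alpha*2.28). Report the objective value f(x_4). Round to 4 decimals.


FISTA on f(x) = 6*x^2 - 6*x + 2.28*|x|
L = 12, alpha = 0.0448
Iteration 1: beta = 0.0, y = -3.2612 + 0.0*(-3.2612 + 3.2612) = -3.2612
  grad(y) = -45.1344, v = y - alpha*grad = -1.2392
  prox(v) = soft_thresh(-1.2392, 0.1021) = -1.137
Iteration 2: beta = 0.3333, y = -1.137 + 0.3333*(-1.137 + 3.2612) = -0.429
  grad(y) = -11.1478, v = y - alpha*grad = 0.0704
  prox(v) = soft_thresh(0.0704, 0.1021) = 0.0
Iteration 3: beta = 0.5, y = 0.0 + 0.5*(0.0 + 1.137) = 0.5685
  grad(y) = 0.8222, v = y - alpha*grad = 0.5317
  prox(v) = soft_thresh(0.5317, 0.1021) = 0.4295
Iteration 4: beta = 0.6, y = 0.4295 + 0.6*(0.4295 - 0.0) = 0.6873
  grad(y) = 2.2471, v = y - alpha*grad = 0.5866
  prox(v) = soft_thresh(0.5866, 0.1021) = 0.4844
f(x_4) = 6*0.4844^2 - 6*0.4844 + 2.28*|0.4844| = -0.394


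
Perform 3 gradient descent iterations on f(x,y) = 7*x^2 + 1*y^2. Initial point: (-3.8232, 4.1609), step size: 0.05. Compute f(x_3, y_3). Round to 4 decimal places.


Gradient descent on f(x,y) = 7*x^2 + 1*y^2.
Starting point: (-3.8232, 4.1609), alpha = 0.05
Step 1: grad_x = 2*7*-3.8232 = -53.5248, grad_y = 2*1*4.1609 = 8.3218
  x_1 = -3.8232 - 0.05*-53.5248 = -1.147
  y_1 = 4.1609 - 0.05*8.3218 = 3.7448
Step 2: grad_x = 2*7*-1.147 = -16.0574, grad_y = 2*1*3.7448 = 7.4896
  x_2 = -1.147 - 0.05*-16.0574 = -0.3441
  y_2 = 3.7448 - 0.05*7.4896 = 3.3703
Step 3: grad_x = 2*7*-0.3441 = -4.8172, grad_y = 2*1*3.3703 = 6.7407
  x_3 = -0.3441 - 0.05*-4.8172 = -0.1032
  y_3 = 3.3703 - 0.05*6.7407 = 3.0333
f(-0.1032, 3.0333) = 7*(-0.1032)^2 + 1*3.0333^2 = 9.2755


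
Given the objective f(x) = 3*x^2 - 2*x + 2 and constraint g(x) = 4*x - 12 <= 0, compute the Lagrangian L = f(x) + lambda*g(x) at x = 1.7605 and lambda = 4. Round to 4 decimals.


Step 1: Evaluate f(x).
f(1.7605) = 3*1.7605^2 - 2*1.7605 + 2 = 7.7771
Step 2: Evaluate g(x).
g(1.7605) = 4*1.7605 - 12 = -4.958
Step 3: Compute Lagrangian.
L = 7.7771 + 4*-4.958 = -12.0549


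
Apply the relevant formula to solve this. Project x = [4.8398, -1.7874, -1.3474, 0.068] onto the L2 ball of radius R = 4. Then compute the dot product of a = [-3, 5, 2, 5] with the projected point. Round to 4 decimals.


Step 1: Compute ||x|| (intermediates to 6 decimals).
||x|| = sqrt(4.8398^2 + (-1.7874)^2 + (-1.3474)^2 + 0.068^2) = 5.332783
Step 2: Project.
Since ||x|| > R, scale = R/||x|| = 4/5.332783 = 0.750077, proj(x) = scale * x
proj(x) = [3.630223, -1.340688, -1.010654, 0.051005]
Step 3: Dot product.
a^T * proj(x) = -3*3.630223 + 5*(-1.340688) + 2*(-1.010654) + 5*0.051005 = -19.3604


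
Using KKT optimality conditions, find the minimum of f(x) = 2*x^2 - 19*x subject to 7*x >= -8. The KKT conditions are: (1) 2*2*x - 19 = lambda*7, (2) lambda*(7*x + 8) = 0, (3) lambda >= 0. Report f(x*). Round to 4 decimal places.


Step 1: Try lambda = 0 (constraint inactive).
Stationarity: 2*2*x - 19 = 0
x* = 19/(2*2) = 4.75
Check constraint: 7*4.75 = 33.25 >= -8 -- satisfied.
Step 2: Compute optimal value.
f(x*) = 2*4.75^2 - 19*4.75 = -45.125


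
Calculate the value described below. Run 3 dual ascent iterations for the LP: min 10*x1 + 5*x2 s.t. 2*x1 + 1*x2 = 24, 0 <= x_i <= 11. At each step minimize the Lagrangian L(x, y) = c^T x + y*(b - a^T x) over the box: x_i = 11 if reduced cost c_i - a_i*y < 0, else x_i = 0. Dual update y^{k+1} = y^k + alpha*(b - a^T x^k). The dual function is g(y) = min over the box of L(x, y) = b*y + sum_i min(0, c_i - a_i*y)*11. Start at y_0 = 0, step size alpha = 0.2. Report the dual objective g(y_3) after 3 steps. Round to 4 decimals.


Dual ascent for LP: min 10*x1 + 5*x2, 2*x1 + 1*x2 = 24, 0 <= x_i <= 11
Step 1: y^k = 0.0, reduced costs: (10.0, 5.0)
  x^k = (0.0, 0.0), subgradient = b - a^T x = 24.0
  y^{k+1} = 0.0 + 0.2*24.0 = 4.8
Step 2: y^k = 4.8, reduced costs: (0.4, 0.2)
  x^k = (0.0, 0.0), subgradient = b - a^T x = 24.0
  y^{k+1} = 4.8 + 0.2*24.0 = 9.6
Step 3: y^k = 9.6, reduced costs: (-9.2, -4.6)
  x^k = (11.0, 11.0), subgradient = b - a^T x = -9.0
  y^{k+1} = 9.6 + 0.2*-9.0 = 7.8
Dual objective at y_3 = 7.8: reduced costs (-5.6, -2.8), box minimizer x = (11.0, 11.0)
g(y_3) = b*y + (c1 - a1*y)*x1 + (c2 - a2*y)*x2 = 24*7.8 + (-5.6)*11.0 + (-2.8)*11.0 = 187.2 - 61.6 - 30.8 = 94.8


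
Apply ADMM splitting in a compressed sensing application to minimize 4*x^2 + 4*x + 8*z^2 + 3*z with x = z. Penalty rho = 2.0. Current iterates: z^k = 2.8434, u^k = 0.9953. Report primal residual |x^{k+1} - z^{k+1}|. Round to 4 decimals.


ADMM iteration with rho = 2.0, z^k = 2.8434, u^k = 0.9953
Step 1: x-update.
Minimize 4*x^2 + 4*x + (2.0/2)*(x - 2.8434 + 0.9953)^2
FOC: (2*4 + 2.0)*x = -4 + 2.0*(2.8434 - 0.9953)
x^{k+1} = -0.0304
Step 2: z-update.
Minimize 8*z^2 + 3*z + (2.0/2)*(-0.0304 - z + 0.9953)^2
FOC: (2*8 + 2.0)*z = -3 + 2.0*(-0.0304 + 0.9953)
z^{k+1} = -0.0595
Step 3: u-update.
u^{k+1} = 0.9953 - 0.0304 + 0.0595 = 1.0244
Step 4: Primal residual = |-0.0304 + 0.0595| = 0.0291


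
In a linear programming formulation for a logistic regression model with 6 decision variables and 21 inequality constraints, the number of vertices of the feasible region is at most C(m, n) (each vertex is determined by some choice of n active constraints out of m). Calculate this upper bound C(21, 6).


Each vertex corresponds to some choice of n active constraints out of m, so the number of vertices is at most C(m, n) = m! / (n!(m-n)!).
m = 21, n = 6
Numerator: 21 * 20 * 19 * 18 * 17 * 16
Denominator: 6! = 720
C(21, 6) = 54264


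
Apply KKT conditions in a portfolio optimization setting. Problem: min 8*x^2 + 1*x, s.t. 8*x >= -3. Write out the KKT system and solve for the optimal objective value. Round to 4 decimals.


Step 1: Try lambda = 0 (constraint inactive).
Stationarity: 2*8*x + 1 = 0
x* = -1/(2*8) = -0.0625
Check constraint: 8*-0.0625 = -0.5 >= -3 -- satisfied.
Step 2: Compute optimal value.
f(x*) = 8*(-0.0625)^2 + 1*(-0.0625) = -0.0313


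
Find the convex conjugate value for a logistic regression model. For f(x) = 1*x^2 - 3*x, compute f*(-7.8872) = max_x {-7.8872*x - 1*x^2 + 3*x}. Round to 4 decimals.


f*(y) = sup_x {y*x - a*x^2 - b*x} = sup_x {(y-b)*x - a*x^2}
FOC: (y - b) - 2a*x = 0 => x* = (y - b)/(2a)
x* = (-7.8872 + 3)/(2*1) = -2.4436
f*(-7.8872) = (y-b)^2/(4a) = (-7.8872 + 3)^2/(4*1)
= 23.8847/4 = 5.9712


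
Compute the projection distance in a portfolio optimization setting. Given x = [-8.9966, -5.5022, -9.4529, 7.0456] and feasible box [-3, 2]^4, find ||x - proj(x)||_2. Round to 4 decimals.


Project each component onto [-3, 2].
clip(-8.9966) = -3.0, clip(-5.5022) = -3.0, clip(-9.4529) = -3.0, clip(7.0456) = 2.0
Projection = [-3.0, -3.0, -3.0, 2.0]
Squared diffs: [35.9592, 6.261, 41.6399, 25.4581]
Distance = sqrt(109.3182) = 10.4555


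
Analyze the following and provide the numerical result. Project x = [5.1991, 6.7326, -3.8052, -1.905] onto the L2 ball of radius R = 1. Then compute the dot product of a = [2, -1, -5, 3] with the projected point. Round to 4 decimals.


Step 1: Compute ||x|| (intermediates to 6 decimals).
||x|| = sqrt(5.1991^2 + 6.7326^2 + (-3.8052)^2 + (-1.905)^2) = 9.51142
Step 2: Project.
Since ||x|| > R, scale = R/||x|| = 1/9.51142 = 0.105137, proj(x) = scale * x
proj(x) = [0.546618, 0.707845, -0.400067, -0.200286]
Step 3: Dot product.
a^T * proj(x) = 2*0.546618 - 1*0.707845 - 5*(-0.400067) + 3*(-0.200286) = 1.7849


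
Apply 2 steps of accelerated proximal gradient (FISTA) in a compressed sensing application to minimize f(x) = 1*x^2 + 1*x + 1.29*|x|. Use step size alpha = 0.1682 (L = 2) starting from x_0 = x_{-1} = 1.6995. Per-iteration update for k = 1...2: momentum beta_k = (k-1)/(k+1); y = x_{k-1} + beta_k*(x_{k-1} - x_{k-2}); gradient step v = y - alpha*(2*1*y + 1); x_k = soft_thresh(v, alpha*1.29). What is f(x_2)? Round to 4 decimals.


FISTA on f(x) = 1*x^2 + 1*x + 1.29*|x|
L = 2, alpha = 0.1682
Iteration 1: beta = 0.0, y = 1.6995 + 0.0*(1.6995 - 1.6995) = 1.6995
  grad(y) = 4.399, v = y - alpha*grad = 0.9596
  prox(v) = soft_thresh(0.9596, 0.217) = 0.7426
Iteration 2: beta = 0.3333, y = 0.7426 + 0.3333*(0.7426 - 1.6995) = 0.4236
  grad(y) = 1.8473, v = y - alpha*grad = 0.1129
  prox(v) = soft_thresh(0.1129, 0.217) = 0.0
f(x_2) = 1*0.0^2 + 1*0.0 + 1.29*|0.0| = 0.0


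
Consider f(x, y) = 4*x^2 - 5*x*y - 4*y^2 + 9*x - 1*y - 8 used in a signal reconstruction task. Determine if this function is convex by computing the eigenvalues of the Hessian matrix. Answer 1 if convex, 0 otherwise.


The Hessian of f(x,y) = 4*x^2 - 5*x*y - 4*y^2 + 9*x - 1*y - 8 is:
H = [[8, -5], [-5, -8]]
Trace = 8 - 8 = 0
Determinant = 8*-8 - (-5)^2 = -89
Discriminant = (0)^2 - 4*-89 = 356.0
Eigenvalues: lambda_1 = -9.434, lambda_2 = 9.434
The function is not convex.

0


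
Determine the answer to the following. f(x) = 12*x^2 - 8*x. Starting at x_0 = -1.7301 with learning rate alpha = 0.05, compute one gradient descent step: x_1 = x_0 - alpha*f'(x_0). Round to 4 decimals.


We compute the gradient at x_0 and apply the update.
f'(x) = 24*x - 8
f'(-1.7301) = 24*-1.7301 - 8 = -49.5224
x_1 = -1.7301 - 0.05*-49.5224 = 0.746


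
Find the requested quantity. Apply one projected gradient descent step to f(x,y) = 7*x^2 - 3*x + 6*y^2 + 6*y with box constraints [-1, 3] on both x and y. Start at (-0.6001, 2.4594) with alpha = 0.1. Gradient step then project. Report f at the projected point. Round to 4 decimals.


Step 1: Compute gradient at (-0.6001, 2.4594).
grad_x = 2*7*-0.6001 - 3 = -11.4014
grad_y = 2*6*2.4594 + 6 = 35.5128
Step 2: Gradient step.
x_raw = -0.6001 - 0.1*-11.4014 = 0.54
y_raw = 2.4594 - 0.1*35.5128 = -1.0919
Step 3: Project onto [-1, 3].
x_proj = clip(0.54) = 0.54
y_proj = clip(-1.0919) = -1.0
Step 4: Evaluate f.
f(0.54, -1.0) = 0.4214


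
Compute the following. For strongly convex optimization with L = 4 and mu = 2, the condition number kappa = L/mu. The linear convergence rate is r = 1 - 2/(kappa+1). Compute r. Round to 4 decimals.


Step 1: Compute the condition number.
kappa = L/mu = 4/2 = 2.0
Step 2: Compute the convergence rate.
r = 1 - 2/(kappa + 1) = 1 - 2*mu/(L + mu) = (L - mu)/(L + mu) = 2/6 = 0.3333


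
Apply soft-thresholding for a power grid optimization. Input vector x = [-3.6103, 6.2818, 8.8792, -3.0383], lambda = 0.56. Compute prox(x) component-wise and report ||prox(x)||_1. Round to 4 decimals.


Soft-thresholding with lambda = 0.56:
prox(-3.6103) = sign(-3.6103)*max(|-3.6103| - 0.56, 0) = -3.0503
prox(6.2818) = sign(6.2818)*max(|6.2818| - 0.56, 0) = 5.7218
prox(8.8792) = sign(8.8792)*max(|8.8792| - 0.56, 0) = 8.3192
prox(-3.0383) = sign(-3.0383)*max(|-3.0383| - 0.56, 0) = -2.4783
prox(x) = [-3.0503, 5.7218, 8.3192, -2.4783]
||prox(x)||_1 = 3.0503 + 5.7218 + 8.3192 + 2.4783 = 19.5696


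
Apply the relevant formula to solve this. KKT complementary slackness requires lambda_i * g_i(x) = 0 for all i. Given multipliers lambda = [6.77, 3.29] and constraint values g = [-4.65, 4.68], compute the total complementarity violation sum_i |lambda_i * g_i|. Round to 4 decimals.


KKT complementary slackness check:
lambda_1 * g_1 = 6.77 * -4.65 = -31.4805
lambda_2 * g_2 = 3.29 * 4.68 = 15.3972
Total violation = 31.4805 + 15.3972 = 46.8777


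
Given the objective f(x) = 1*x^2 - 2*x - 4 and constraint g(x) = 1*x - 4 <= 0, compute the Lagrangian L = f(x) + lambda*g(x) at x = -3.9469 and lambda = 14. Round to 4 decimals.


Step 1: Evaluate f(x).
f(-3.9469) = 1*(-3.9469)^2 - 2*(-3.9469) - 4 = 19.4718
Step 2: Evaluate g(x).
g(-3.9469) = 1*-3.9469 - 4 = -7.9469
Step 3: Compute Lagrangian.
L = 19.4718 + 14*-7.9469 = -91.7848


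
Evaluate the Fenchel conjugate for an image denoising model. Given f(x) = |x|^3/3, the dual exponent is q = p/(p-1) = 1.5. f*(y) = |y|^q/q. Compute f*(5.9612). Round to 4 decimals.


The conjugate exponent q satisfies 1/p + 1/q = 1.
p = 3, so q = 3/(3 - 1) = 1.5
|y|^q = 5.9612^1.5 = 14.5546
f*(5.9612) = 14.5546 / 1.5 = 9.7031


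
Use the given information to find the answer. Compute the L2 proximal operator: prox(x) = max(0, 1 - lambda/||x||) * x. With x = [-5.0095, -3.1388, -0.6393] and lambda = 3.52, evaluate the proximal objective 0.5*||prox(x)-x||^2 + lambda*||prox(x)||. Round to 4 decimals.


Step 1: Compute ||x||.
||x|| = 5.9461
Step 2: Compute scaling factor.
scale = max(0, 1 - 3.52/5.9461) = 0.408
Step 3: prox(x) = [-2.0439, -1.2807, -0.2608]
||prox(x)|| = 2.4261
Step 4: Proximal objective.
0.5*||prox-x||^2 = 6.1952
lambda*||prox|| = 8.5399
Total = 14.735


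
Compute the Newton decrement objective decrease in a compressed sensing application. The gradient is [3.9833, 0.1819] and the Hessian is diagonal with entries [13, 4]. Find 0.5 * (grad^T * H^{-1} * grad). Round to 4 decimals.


Step 1: H is diagonal, so H^(-1) * g = [0.3064, 0.0455].
Step 2: g^T H^(-1) g = sum_i g_i^2 / H_ii
  = (3.9833)^2/13 + (0.1819)^2/4
  = 1.2205 + 0.0083 = 1.2288
Step 3: Objective decrease = 0.5 * g^T H^(-1) g = 0.6144


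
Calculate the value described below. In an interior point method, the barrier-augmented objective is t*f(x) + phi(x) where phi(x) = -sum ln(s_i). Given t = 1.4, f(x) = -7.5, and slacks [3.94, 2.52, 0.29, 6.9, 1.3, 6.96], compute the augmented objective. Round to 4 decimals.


Step 1: Compute log-barrier.
ln values: [1.3712, 0.9243, -1.2379, 1.9315, 0.2624, 1.9402]
phi = -(1.3712 + 0.9243 - 1.2379 + 1.9315 + 0.2624 + 1.9402) = -5.1916
Step 2: Compute augmented objective.
t*f(x) = 1.4*-7.5 = -10.5
Total = -10.5 - 5.1916 = -15.6916


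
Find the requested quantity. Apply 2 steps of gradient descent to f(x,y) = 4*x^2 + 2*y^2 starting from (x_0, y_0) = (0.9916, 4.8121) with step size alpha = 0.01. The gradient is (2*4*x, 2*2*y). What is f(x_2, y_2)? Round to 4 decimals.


Gradient descent on f(x,y) = 4*x^2 + 2*y^2.
Starting point: (0.9916, 4.8121), alpha = 0.01
Step 1: grad_x = 2*4*0.9916 = 7.9328, grad_y = 2*2*4.8121 = 19.2484
  x_1 = 0.9916 - 0.01*7.9328 = 0.9123
  y_1 = 4.8121 - 0.01*19.2484 = 4.6196
Step 2: grad_x = 2*4*0.9123 = 7.2982, grad_y = 2*2*4.6196 = 18.4785
  x_2 = 0.9123 - 0.01*7.2982 = 0.8393
  y_2 = 4.6196 - 0.01*18.4785 = 4.4348
f(0.8393, 4.4348) = 4*0.8393^2 + 2*4.4348^2 = 42.1531


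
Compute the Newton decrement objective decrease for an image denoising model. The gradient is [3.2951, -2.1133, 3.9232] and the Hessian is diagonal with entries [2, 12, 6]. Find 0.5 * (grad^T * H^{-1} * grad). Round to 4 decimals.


Step 1: H is diagonal, so H^(-1) * g = [1.6476, -0.1761, 0.6539].
Step 2: g^T H^(-1) g = sum_i g_i^2 / H_ii
  = (3.2951)^2/2 + (-2.1133)^2/12 + (3.9232)^2/6
  = 5.4288 + 0.3722 + 2.5652 = 8.3663
Step 3: Objective decrease = 0.5 * g^T H^(-1) g = 4.1831


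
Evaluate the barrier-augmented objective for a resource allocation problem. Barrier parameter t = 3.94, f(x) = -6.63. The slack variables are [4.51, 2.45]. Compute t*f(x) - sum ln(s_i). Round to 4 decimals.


Step 1: Compute log-barrier.
ln values: [1.5063, 0.8961]
phi = -(1.5063 + 0.8961) = -2.4024
Step 2: Compute augmented objective.
t*f(x) = 3.94*-6.63 = -26.1222
Total = -26.1222 - 2.4024 = -28.5246
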